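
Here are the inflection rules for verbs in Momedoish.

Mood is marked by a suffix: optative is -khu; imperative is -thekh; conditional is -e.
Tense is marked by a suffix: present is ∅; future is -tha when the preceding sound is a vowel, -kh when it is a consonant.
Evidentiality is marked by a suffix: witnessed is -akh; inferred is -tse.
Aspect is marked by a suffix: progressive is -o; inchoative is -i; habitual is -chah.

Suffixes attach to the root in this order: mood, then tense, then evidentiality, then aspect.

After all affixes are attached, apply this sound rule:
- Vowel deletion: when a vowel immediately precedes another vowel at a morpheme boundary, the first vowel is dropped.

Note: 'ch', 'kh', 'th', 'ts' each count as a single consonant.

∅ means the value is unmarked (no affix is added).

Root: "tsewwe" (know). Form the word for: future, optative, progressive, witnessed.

Attach mood optative -khu → tsewwekhu.
Attach tense future -tha (after vowel 'u') → tsewwekhutha.
Attach evidentiality witnessed -akh → tsewwekhuthaakh.
Attach aspect progressive -o → tsewwekhuthaakho.
Apply vowel deletion: tsewwekhuthaakho → tsewwekhuthakho.

tsewwekhuthakho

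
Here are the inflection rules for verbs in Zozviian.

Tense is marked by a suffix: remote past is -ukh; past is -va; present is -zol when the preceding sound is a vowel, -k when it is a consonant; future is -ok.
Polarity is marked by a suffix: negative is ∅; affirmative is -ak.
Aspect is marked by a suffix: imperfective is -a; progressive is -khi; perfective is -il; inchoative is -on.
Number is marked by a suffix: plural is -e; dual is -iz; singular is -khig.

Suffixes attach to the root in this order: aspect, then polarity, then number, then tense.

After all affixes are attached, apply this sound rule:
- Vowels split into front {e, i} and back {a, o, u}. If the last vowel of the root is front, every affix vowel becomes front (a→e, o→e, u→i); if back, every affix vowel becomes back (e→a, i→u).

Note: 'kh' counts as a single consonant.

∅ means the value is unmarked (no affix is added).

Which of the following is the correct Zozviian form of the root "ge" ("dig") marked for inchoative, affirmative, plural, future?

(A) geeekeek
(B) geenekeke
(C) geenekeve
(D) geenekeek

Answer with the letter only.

D

Attach aspect inchoative -on → geon.
Attach polarity affirmative -ak → geonak.
Attach number plural -e → geonake.
Attach tense future -ok → geonakeok.
Apply vowel harmony: geonakeok → geenekeek.
So the correct form is geenekeek, option (D).
(B) geenekeke is wrong: it has the affixes in the wrong order.
(C) geenekeve is wrong: it uses past instead of future for tense.
(A) geeekeek is wrong: it uses imperfective instead of inchoative for aspect.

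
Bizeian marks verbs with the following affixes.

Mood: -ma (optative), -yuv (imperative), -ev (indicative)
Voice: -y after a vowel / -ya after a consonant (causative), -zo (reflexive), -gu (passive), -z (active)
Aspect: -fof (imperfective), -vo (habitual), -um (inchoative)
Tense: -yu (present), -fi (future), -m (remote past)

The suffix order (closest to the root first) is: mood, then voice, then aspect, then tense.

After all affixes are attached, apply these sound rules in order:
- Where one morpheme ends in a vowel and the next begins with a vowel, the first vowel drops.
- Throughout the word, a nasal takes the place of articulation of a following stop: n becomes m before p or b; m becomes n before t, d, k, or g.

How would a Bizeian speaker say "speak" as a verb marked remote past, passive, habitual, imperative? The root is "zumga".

zungayuvguvom

Attach mood imperative -yuv → zumgayuv.
Attach voice passive -gu → zumgayuvgu.
Attach aspect habitual -vo → zumgayuvguvo.
Attach tense remote past -m → zumgayuvguvom.
Vowel deletion: no change.
Apply nasal assimilation: zumgayuvguvom → zungayuvguvom.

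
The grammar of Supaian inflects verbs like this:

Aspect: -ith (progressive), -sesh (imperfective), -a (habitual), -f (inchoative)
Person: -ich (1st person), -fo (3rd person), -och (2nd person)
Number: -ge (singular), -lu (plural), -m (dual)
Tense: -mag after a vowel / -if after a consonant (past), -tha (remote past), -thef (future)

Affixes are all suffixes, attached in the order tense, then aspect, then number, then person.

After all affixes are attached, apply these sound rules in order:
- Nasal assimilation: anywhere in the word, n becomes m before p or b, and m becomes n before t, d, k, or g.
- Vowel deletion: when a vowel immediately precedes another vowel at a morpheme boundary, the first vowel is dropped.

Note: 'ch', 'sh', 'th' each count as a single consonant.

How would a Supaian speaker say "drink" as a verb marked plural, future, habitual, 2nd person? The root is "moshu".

Attach tense future -thef → moshuthef.
Attach aspect habitual -a → moshuthefa.
Attach number plural -lu → moshuthefalu.
Attach person 2nd person -och → moshuthefaluoch.
Nasal assimilation: no change.
Apply vowel deletion: moshuthefaluoch → moshuthefaloch.

moshuthefaloch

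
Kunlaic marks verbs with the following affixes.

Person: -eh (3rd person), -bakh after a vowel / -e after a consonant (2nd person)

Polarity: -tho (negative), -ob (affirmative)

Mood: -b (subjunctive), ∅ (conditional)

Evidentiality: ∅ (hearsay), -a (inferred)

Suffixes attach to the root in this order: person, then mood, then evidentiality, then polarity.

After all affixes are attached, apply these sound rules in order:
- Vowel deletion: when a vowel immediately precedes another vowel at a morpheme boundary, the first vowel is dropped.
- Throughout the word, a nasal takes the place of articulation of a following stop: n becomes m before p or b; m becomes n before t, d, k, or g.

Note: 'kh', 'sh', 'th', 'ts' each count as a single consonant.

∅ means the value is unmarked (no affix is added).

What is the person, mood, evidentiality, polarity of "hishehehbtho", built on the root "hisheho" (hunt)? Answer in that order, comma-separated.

Segment: hisheho-eh-b-tho.
person: -eh → 3rd person.
mood: -b → subjunctive.
evidentiality: ∅ → hearsay.
polarity: -tho → negative.

3rd person, subjunctive, hearsay, negative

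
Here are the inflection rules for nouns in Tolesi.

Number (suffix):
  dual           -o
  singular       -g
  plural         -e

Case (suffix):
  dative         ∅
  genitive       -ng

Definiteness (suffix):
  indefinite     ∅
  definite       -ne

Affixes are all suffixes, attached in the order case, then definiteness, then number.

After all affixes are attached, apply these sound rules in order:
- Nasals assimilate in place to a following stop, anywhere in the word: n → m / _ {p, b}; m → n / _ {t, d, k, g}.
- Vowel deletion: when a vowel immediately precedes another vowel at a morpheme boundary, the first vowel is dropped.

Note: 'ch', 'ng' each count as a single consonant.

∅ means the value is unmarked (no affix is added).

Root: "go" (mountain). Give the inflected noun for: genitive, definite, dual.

Attach case genitive -ng → gong.
Attach definiteness definite -ne → gongne.
Attach number dual -o → gongneo.
Nasal assimilation: no change.
Apply vowel deletion: gongneo → gongno.

gongno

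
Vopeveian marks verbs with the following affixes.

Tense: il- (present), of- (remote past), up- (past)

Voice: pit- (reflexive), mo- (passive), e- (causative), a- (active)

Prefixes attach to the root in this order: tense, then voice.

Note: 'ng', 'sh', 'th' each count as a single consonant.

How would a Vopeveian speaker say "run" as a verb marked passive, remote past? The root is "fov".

mooffov

Attach tense remote past of- → offov.
Attach voice passive mo- → mooffov.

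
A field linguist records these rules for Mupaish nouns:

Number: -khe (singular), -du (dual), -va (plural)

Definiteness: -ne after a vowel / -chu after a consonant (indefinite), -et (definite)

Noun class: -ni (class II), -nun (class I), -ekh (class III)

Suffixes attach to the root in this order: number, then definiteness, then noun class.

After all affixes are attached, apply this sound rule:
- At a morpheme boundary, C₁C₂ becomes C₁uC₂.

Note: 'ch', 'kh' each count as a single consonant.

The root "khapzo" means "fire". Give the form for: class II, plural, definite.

Attach number plural -va → khapzova.
Attach definiteness definite -et → khapzovaet.
Attach noun class class II -ni → khapzovaetni.
Apply epenthesis: khapzovaetni → khapzovaetuni.

khapzovaetuni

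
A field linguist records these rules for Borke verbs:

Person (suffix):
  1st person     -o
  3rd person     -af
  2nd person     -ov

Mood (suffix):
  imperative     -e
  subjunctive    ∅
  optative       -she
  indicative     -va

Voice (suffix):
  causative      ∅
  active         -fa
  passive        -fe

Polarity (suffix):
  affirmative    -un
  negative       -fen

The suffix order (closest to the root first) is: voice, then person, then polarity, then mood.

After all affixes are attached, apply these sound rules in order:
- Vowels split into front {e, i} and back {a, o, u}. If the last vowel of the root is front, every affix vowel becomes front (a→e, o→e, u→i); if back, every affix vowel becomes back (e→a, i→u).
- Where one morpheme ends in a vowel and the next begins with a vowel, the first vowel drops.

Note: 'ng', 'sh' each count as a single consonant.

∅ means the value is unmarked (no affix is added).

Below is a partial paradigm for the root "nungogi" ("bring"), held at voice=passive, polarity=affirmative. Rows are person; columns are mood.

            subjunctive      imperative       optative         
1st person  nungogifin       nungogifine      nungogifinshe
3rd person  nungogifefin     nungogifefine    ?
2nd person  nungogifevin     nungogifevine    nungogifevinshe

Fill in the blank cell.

Attach voice passive -fe → nungogife.
Attach person 3rd person -af → nungogifeaf.
Attach polarity affirmative -un → nungogifeafun.
Attach mood optative -she → nungogifeafunshe.
Apply vowel harmony: nungogifeafunshe → nungogifeefinshe.
Apply vowel deletion: nungogifeefinshe → nungogifefinshe.

nungogifefinshe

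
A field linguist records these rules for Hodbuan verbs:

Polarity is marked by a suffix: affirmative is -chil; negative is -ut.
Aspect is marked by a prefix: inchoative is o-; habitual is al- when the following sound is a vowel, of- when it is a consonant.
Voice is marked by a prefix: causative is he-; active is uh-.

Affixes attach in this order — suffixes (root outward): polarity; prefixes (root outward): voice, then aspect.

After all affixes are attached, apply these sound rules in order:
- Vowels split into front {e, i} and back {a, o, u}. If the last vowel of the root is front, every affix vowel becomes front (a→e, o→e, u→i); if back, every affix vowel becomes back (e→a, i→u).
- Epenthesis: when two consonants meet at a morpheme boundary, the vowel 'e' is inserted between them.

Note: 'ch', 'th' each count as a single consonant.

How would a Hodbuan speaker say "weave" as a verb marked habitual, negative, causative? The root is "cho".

ofehachout

Attach voice causative he- → hecho.
Attach aspect habitual of- (before consonant 'h') → ofhecho.
Attach polarity negative -ut → ofhechout.
Apply vowel harmony: ofhechout → ofhachout.
Apply epenthesis: ofhachout → ofehachout.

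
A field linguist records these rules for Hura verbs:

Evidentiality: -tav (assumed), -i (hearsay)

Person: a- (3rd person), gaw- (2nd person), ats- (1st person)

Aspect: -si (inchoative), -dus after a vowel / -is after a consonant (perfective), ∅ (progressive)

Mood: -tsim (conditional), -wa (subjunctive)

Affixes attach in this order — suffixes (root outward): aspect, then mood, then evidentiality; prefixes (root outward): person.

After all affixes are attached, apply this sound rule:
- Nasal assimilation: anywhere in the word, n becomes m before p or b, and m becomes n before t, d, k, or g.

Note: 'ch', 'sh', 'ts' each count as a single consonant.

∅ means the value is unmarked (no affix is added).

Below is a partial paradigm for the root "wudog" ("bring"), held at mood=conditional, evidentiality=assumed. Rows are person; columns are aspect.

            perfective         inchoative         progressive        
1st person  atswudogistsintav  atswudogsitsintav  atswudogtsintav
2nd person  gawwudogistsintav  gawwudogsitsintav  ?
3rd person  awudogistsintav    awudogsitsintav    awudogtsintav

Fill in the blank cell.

Attach person 2nd person gaw- → gawwudog.
aspect = progressive: zero marking, form stays gawwudog.
Attach mood conditional -tsim → gawwudogtsim.
Attach evidentiality assumed -tav → gawwudogtsimtav.
Apply nasal assimilation: gawwudogtsimtav → gawwudogtsintav.

gawwudogtsintav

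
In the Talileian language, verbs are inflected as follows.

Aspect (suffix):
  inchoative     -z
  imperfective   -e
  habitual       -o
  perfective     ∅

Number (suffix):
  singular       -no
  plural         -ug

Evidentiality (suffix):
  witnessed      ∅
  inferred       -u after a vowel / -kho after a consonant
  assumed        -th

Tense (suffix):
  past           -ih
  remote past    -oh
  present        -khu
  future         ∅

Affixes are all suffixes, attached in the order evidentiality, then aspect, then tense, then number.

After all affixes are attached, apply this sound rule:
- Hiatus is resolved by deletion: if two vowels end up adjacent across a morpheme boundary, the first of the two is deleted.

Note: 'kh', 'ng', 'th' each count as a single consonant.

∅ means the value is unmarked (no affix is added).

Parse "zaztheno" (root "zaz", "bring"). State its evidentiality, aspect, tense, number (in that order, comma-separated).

assumed, imperfective, future, singular

Segment: zaz-th-e-no.
evidentiality: -th → assumed.
aspect: -e → imperfective.
tense: ∅ → future.
number: -no → singular.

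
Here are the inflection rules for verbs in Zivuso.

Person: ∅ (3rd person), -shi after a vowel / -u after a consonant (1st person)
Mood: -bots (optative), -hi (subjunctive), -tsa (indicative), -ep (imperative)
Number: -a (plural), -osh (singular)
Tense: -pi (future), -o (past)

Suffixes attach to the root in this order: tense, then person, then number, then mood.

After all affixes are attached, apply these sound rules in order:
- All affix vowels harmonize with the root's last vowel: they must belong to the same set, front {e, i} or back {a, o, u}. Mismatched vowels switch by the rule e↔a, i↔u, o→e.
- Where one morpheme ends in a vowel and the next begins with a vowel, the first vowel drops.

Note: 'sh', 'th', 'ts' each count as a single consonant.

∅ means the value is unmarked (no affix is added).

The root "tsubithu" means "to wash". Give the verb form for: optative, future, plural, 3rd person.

Attach tense future -pi → tsubithupi.
person = 3rd person: zero marking, form stays tsubithupi.
Attach number plural -a → tsubithupia.
Attach mood optative -bots → tsubithupiabots.
Apply vowel harmony: tsubithupiabots → tsubithupuabots.
Apply vowel deletion: tsubithupuabots → tsubithupabots.

tsubithupabots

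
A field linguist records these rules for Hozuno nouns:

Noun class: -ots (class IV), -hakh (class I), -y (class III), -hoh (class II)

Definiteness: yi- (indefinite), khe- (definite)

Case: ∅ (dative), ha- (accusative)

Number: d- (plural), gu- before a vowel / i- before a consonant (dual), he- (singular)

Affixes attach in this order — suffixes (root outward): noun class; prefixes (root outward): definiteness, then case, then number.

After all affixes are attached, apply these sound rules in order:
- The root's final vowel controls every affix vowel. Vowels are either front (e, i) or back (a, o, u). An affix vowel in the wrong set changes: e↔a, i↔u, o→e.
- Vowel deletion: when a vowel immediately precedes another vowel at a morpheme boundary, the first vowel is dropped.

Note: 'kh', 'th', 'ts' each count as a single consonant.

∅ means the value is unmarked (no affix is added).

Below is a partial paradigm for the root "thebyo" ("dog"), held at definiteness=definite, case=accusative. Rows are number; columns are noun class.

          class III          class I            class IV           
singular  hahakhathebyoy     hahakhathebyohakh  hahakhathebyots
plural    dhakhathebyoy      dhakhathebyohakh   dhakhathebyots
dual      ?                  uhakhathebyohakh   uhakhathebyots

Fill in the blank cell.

uhakhathebyoy

Attach definiteness definite khe- → khethebyo.
Attach case accusative ha- → hakhethebyo.
Attach noun class class III -y → hakhethebyoy.
Attach number dual i- (before consonant 'h') → ihakhethebyoy.
Apply vowel harmony: ihakhethebyoy → uhakhathebyoy.
Vowel deletion: no change.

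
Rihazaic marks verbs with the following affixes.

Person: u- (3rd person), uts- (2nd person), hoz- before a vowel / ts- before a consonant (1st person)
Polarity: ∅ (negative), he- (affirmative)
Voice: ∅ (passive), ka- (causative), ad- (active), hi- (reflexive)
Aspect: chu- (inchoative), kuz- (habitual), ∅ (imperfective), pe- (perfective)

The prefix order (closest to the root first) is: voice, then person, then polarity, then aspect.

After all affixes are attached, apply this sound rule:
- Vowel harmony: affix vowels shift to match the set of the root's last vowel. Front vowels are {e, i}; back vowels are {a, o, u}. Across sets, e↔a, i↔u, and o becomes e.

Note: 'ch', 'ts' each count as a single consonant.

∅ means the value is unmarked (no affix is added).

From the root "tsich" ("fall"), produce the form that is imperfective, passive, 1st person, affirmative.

voice = passive: zero marking, form stays tsich.
Attach person 1st person ts- (before consonant 'ts') → tstsich.
Attach polarity affirmative he- → hetstsich.
aspect = imperfective: zero marking, form stays hetstsich.
Vowel harmony: no change.

hetstsich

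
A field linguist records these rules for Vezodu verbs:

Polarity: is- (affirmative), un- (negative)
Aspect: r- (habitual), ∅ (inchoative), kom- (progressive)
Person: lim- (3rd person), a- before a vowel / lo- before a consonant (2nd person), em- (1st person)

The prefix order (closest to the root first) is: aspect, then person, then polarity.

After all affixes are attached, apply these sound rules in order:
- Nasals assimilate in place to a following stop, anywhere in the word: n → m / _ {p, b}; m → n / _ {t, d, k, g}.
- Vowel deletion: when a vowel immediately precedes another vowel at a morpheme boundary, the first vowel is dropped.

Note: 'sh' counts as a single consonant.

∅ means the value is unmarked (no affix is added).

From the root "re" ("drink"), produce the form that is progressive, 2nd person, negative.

Attach aspect progressive kom- → komre.
Attach person 2nd person lo- (before consonant 'k') → lokomre.
Attach polarity negative un- → unlokomre.
Nasal assimilation: no change.
Vowel deletion: no change.

unlokomre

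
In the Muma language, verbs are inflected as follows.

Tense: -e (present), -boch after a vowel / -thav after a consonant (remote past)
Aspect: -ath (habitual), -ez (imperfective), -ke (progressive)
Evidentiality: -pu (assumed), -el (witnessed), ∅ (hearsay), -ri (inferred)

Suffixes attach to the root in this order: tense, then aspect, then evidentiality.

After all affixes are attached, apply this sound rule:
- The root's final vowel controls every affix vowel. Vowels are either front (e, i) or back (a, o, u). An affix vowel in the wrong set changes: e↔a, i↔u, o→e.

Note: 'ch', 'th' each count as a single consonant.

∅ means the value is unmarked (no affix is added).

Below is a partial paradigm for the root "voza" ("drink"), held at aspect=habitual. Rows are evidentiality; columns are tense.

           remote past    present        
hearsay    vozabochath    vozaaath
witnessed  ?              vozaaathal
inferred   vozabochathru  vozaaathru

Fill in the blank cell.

Attach tense remote past -boch (after vowel 'a') → vozaboch.
Attach aspect habitual -ath → vozabochath.
Attach evidentiality witnessed -el → vozabochathel.
Apply vowel harmony: vozabochathel → vozabochathal.

vozabochathal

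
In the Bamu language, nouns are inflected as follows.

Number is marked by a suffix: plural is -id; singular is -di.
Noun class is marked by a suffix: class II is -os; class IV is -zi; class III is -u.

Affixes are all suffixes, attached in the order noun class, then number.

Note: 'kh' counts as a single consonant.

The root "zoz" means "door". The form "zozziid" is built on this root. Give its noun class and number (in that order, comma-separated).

Segment: zoz-zi-id.
noun class: -zi → class IV.
number: -id → plural.

class IV, plural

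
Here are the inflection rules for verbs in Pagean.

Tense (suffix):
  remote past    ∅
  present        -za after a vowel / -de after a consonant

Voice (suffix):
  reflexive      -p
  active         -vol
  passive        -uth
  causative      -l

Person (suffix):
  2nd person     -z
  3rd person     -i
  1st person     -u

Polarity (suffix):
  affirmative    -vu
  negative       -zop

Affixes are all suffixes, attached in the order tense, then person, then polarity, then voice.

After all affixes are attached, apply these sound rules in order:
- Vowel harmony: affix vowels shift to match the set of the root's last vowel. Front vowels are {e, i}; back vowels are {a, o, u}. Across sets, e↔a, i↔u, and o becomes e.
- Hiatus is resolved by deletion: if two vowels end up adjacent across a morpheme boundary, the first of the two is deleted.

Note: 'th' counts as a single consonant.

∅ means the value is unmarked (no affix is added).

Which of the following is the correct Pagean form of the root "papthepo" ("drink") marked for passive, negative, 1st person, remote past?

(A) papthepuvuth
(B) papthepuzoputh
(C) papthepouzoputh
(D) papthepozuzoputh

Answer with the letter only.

tense = remote past: zero marking, form stays papthepo.
Attach person 1st person -u → papthepou.
Attach polarity negative -zop → papthepouzop.
Attach voice passive -uth → papthepouzoputh.
Vowel harmony: no change.
Apply vowel deletion: papthepouzoputh → papthepuzoputh.
So the correct form is papthepuzoputh, option (B).
(D) papthepozuzoputh is wrong: it uses present instead of remote past for tense.
(A) papthepuvuth is wrong: it uses affirmative instead of negative for polarity.
(C) papthepouzoputh is wrong: it fails to apply the sound rule(s).

B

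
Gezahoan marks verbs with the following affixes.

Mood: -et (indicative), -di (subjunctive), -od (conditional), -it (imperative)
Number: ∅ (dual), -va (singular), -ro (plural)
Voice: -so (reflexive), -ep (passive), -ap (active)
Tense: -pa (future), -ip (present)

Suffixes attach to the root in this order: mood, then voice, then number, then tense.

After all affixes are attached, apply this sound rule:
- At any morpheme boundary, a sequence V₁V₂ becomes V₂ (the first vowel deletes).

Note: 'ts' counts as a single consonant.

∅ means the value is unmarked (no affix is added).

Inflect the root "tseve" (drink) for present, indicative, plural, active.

Attach mood indicative -et → tseveet.
Attach voice active -ap → tseveetap.
Attach number plural -ro → tseveetapro.
Attach tense present -ip → tseveetaproip.
Apply vowel deletion: tseveetaproip → tsevetaprip.

tsevetaprip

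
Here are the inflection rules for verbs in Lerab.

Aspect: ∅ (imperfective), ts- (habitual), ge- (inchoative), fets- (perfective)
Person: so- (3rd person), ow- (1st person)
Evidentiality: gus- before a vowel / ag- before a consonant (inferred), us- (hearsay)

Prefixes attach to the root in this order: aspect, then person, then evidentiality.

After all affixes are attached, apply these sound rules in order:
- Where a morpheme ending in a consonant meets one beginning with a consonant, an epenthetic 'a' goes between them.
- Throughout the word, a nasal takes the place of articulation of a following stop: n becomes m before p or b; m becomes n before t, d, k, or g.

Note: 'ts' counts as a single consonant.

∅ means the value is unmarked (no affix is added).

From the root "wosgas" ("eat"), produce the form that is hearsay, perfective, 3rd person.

usasofetsawosgas

Attach aspect perfective fets- → fetswosgas.
Attach person 3rd person so- → sofetswosgas.
Attach evidentiality hearsay us- → ussofetswosgas.
Apply epenthesis: ussofetswosgas → usasofetsawosgas.
Nasal assimilation: no change.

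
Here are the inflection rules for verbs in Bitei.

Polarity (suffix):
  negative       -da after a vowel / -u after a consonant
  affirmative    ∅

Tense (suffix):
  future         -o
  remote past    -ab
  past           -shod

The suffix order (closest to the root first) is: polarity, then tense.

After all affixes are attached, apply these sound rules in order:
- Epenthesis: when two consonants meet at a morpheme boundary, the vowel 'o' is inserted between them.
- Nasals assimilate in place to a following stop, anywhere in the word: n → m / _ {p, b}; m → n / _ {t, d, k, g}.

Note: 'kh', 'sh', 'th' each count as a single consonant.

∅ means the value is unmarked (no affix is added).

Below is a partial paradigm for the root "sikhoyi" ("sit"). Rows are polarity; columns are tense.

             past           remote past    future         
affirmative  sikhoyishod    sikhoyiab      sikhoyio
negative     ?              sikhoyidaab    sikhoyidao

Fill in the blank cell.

sikhoyidashod

Attach polarity negative -da (after vowel 'i') → sikhoyida.
Attach tense past -shod → sikhoyidashod.
Epenthesis: no change.
Nasal assimilation: no change.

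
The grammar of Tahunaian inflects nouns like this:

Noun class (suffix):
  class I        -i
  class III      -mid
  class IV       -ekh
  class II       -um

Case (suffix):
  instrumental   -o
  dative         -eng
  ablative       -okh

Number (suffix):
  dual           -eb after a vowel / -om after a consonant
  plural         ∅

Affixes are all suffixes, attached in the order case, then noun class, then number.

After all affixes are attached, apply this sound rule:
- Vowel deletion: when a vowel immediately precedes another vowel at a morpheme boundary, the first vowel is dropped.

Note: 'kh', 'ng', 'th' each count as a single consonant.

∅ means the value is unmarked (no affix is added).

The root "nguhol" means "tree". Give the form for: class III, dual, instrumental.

nguholomidom

Attach case instrumental -o → nguholo.
Attach noun class class III -mid → nguholomid.
Attach number dual -om (after consonant 'd') → nguholomidom.
Vowel deletion: no change.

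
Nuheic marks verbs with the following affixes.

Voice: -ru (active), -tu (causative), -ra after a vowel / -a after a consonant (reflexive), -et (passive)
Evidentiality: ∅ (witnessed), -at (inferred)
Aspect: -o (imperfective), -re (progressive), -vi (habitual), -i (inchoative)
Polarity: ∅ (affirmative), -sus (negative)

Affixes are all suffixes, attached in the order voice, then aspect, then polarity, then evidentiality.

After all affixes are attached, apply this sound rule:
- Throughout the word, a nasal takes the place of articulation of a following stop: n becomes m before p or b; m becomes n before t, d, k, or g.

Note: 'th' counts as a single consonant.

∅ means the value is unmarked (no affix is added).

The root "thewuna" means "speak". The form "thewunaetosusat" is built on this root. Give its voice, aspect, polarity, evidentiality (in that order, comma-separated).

Segment: thewuna-et-o-sus-at.
voice: -et → passive.
aspect: -o → imperfective.
polarity: -sus → negative.
evidentiality: -at → inferred.

passive, imperfective, negative, inferred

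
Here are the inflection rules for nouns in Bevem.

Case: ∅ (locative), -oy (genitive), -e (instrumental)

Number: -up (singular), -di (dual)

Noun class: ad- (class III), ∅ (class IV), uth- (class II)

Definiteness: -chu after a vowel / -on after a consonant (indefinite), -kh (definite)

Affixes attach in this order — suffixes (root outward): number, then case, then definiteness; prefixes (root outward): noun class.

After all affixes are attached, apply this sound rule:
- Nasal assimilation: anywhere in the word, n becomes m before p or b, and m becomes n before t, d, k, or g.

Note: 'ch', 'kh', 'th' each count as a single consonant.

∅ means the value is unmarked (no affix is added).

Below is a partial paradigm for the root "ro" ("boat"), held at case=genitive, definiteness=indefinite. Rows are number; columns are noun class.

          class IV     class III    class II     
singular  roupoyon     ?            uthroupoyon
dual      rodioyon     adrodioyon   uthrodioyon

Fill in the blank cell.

Attach number singular -up → roup.
Attach noun class class III ad- → adroup.
Attach case genitive -oy → adroupoy.
Attach definiteness indefinite -on (after consonant 'y') → adroupoyon.
Nasal assimilation: no change.

adroupoyon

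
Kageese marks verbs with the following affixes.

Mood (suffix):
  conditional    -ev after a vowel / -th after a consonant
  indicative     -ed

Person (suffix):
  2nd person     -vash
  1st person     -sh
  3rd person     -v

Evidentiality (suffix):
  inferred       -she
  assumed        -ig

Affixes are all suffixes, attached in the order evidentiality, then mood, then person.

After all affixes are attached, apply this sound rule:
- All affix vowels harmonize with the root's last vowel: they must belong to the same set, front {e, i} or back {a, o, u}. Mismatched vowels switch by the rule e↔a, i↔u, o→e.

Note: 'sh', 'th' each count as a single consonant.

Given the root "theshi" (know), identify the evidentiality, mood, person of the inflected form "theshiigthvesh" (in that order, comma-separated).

Segment: theshi-ig-th-vash.
evidentiality: -ig → assumed.
mood: -ev/th → conditional.
person: -vash → 2nd person.

assumed, conditional, 2nd person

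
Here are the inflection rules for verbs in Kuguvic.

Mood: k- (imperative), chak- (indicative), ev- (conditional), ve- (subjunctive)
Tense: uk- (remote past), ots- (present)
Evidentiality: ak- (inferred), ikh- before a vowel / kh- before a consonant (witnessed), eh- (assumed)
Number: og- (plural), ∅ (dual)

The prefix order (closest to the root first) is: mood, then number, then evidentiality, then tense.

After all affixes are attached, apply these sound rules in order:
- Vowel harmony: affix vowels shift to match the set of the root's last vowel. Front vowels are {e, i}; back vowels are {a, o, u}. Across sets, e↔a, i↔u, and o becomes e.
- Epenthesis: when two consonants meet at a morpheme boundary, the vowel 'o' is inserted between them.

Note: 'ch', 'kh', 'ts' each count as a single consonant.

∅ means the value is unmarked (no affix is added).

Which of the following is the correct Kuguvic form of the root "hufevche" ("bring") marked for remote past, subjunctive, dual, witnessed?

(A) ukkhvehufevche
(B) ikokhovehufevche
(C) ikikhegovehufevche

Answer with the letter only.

Attach mood subjunctive ve- → vehufevche.
number = dual: zero marking, form stays vehufevche.
Attach evidentiality witnessed kh- (before consonant 'v') → khvehufevche.
Attach tense remote past uk- → ukkhvehufevche.
Apply vowel harmony: ukkhvehufevche → ikkhvehufevche.
Apply epenthesis: ikkhvehufevche → ikokhovehufevche.
So the correct form is ikokhovehufevche, option (B).
(C) ikikhegovehufevche is wrong: it uses plural instead of dual for number.
(A) ukkhvehufevche is wrong: it fails to apply the sound rule(s).

B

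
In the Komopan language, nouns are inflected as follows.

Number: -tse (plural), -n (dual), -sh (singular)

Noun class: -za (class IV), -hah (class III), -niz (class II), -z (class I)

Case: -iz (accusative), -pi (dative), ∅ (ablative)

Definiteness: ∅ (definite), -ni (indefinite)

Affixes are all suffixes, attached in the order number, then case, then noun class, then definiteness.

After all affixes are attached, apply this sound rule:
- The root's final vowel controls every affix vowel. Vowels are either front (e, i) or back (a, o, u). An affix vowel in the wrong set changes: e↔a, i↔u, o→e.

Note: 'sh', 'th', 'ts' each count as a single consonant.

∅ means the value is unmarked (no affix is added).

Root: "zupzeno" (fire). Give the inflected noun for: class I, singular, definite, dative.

zupzenoshpuz

Attach number singular -sh → zupzenosh.
Attach case dative -pi → zupzenoshpi.
Attach noun class class I -z → zupzenoshpiz.
definiteness = definite: zero marking, form stays zupzenoshpiz.
Apply vowel harmony: zupzenoshpiz → zupzenoshpuz.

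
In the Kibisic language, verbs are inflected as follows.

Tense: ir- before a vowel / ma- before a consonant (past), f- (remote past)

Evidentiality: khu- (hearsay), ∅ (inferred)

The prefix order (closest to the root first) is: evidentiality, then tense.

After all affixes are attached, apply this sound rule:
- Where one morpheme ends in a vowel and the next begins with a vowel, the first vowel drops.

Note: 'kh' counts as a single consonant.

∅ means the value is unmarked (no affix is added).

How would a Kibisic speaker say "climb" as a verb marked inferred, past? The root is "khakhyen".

makhakhyen

evidentiality = inferred: zero marking, form stays khakhyen.
Attach tense past ma- (before consonant 'kh') → makhakhyen.
Vowel deletion: no change.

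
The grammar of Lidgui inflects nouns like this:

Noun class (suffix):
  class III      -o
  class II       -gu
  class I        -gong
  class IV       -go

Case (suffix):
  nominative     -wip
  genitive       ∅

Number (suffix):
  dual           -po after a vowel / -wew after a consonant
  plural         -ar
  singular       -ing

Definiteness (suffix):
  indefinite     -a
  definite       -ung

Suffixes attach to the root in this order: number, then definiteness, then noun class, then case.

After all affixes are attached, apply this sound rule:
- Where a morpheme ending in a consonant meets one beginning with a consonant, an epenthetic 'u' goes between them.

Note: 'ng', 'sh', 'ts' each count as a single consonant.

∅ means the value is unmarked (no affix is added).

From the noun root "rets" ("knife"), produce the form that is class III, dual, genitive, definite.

retsuwewungo

Attach number dual -wew (after consonant 'ts') → retswew.
Attach definiteness definite -ung → retswewung.
Attach noun class class III -o → retswewungo.
case = genitive: zero marking, form stays retswewungo.
Apply epenthesis: retswewungo → retsuwewungo.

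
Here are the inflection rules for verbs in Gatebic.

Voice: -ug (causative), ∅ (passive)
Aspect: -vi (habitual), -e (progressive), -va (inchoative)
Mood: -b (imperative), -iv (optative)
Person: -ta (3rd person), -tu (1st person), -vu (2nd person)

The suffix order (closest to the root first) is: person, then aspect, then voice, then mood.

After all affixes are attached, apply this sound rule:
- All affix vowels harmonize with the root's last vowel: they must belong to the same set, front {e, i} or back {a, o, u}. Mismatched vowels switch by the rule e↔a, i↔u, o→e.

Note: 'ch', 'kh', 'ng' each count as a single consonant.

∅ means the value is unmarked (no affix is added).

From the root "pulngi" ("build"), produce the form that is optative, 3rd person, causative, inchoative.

pulngiteveigiv

Attach person 3rd person -ta → pulngita.
Attach aspect inchoative -va → pulngitava.
Attach voice causative -ug → pulngitavaug.
Attach mood optative -iv → pulngitavaugiv.
Apply vowel harmony: pulngitavaugiv → pulngiteveigiv.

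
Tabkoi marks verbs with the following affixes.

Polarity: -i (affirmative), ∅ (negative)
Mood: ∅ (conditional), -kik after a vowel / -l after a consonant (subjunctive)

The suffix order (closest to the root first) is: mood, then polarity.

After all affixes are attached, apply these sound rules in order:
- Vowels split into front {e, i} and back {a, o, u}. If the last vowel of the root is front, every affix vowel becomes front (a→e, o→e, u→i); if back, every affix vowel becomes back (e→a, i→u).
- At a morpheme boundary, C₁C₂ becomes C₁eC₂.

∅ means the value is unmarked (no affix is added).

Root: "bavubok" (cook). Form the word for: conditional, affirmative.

mood = conditional: zero marking, form stays bavubok.
Attach polarity affirmative -i → bavuboki.
Apply vowel harmony: bavuboki → bavuboku.
Epenthesis: no change.

bavuboku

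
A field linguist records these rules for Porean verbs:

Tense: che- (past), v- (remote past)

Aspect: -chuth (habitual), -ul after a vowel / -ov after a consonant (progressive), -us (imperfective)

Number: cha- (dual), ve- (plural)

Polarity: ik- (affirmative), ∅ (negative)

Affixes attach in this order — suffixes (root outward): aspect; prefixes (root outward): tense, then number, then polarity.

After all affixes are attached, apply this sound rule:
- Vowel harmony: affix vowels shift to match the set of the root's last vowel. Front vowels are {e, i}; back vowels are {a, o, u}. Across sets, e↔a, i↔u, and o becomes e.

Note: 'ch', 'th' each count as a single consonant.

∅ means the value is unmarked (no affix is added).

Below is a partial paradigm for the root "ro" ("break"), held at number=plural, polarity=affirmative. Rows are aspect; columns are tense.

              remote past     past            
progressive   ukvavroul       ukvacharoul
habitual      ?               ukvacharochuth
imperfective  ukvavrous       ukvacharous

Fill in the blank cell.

Attach aspect habitual -chuth → rochuth.
Attach tense remote past v- → vrochuth.
Attach number plural ve- → vevrochuth.
Attach polarity affirmative ik- → ikvevrochuth.
Apply vowel harmony: ikvevrochuth → ukvavrochuth.

ukvavrochuth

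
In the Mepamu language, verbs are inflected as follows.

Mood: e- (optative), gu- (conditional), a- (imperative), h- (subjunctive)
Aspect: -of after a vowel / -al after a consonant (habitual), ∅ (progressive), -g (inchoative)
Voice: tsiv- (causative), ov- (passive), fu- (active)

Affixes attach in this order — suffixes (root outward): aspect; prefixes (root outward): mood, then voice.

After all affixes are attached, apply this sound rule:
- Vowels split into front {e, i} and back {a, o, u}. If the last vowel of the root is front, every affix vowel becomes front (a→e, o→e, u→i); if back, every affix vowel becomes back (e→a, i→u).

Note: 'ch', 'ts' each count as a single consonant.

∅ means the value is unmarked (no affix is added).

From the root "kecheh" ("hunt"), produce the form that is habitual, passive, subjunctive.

Attach mood subjunctive h- → hkecheh.
Attach aspect habitual -al (after consonant 'h') → hkechehal.
Attach voice passive ov- → ovhkechehal.
Apply vowel harmony: ovhkechehal → evhkechehel.

evhkechehel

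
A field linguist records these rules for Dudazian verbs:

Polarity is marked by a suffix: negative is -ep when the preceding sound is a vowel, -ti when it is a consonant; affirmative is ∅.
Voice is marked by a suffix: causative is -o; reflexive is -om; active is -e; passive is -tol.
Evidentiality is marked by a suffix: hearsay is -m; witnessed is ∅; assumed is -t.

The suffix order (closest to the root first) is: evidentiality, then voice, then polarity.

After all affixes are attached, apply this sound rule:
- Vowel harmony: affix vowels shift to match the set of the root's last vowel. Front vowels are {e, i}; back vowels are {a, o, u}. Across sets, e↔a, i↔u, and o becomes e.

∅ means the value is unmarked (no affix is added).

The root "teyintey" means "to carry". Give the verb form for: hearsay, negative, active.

teyinteymeep

Attach evidentiality hearsay -m → teyinteym.
Attach voice active -e → teyinteyme.
Attach polarity negative -ep (after vowel 'e') → teyinteymeep.
Vowel harmony: no change.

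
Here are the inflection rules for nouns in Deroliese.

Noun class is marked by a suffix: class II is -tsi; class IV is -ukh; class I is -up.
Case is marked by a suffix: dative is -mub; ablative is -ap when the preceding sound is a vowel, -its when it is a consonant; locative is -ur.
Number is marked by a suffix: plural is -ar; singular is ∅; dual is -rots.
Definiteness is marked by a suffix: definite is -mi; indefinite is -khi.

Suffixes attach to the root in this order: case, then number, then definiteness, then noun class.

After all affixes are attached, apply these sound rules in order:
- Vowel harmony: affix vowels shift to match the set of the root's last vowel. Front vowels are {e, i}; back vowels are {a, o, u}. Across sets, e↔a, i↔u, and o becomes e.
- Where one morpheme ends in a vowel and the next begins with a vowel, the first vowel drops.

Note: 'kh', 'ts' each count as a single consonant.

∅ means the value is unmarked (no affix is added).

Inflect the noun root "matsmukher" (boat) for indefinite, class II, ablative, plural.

matsmukheritserkhitsi

Attach case ablative -its (after consonant 'r') → matsmukherits.
Attach number plural -ar → matsmukheritsar.
Attach definiteness indefinite -khi → matsmukheritsarkhi.
Attach noun class class II -tsi → matsmukheritsarkhitsi.
Apply vowel harmony: matsmukheritsarkhitsi → matsmukheritserkhitsi.
Vowel deletion: no change.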